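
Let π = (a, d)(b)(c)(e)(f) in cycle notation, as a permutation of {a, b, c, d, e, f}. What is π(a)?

d

a appears in (a, d); the next entry (wrapping around) is d.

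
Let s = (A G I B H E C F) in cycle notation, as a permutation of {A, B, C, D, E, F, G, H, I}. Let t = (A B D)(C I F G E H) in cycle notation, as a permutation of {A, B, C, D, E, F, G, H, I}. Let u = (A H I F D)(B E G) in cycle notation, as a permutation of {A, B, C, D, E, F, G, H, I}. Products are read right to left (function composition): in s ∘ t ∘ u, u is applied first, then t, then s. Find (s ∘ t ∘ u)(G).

D

Apply the permutations in order: u(G) = B, then t(B) = D, then s(D) = D. So (s ∘ t ∘ u)(G) = D.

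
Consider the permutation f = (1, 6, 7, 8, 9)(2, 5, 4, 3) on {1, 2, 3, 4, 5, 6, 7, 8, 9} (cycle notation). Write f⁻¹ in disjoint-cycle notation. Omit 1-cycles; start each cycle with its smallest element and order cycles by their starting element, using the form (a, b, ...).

(1, 9, 8, 7, 6)(2, 3, 4, 5)

The inverse reverses each cycle.
Reversing each cycle of f and rotating so the smallest element leads gives (1, 9, 8, 7, 6)(2, 3, 4, 5).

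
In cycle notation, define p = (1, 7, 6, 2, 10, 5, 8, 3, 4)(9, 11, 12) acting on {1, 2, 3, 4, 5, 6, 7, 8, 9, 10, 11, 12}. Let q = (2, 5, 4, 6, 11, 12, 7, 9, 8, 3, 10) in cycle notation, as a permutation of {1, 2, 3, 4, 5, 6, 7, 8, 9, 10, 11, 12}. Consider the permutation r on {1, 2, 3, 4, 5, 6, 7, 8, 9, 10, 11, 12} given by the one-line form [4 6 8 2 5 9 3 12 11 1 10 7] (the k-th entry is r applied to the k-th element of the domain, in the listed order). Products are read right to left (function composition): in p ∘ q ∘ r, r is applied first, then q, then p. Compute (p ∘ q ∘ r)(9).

Apply the permutations in order: r(9) = 11, then q(11) = 12, then p(12) = 9. So (p ∘ q ∘ r)(9) = 9.

9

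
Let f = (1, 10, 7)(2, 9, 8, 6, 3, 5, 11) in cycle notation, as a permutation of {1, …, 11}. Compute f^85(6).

3

6 lies in the 7-cycle (2, 9, 8, 6, 3, 5, 11).
Powers repeat with period 7 on this cycle, and 85 mod 7 = 1, so f^85(6) = f^1(6).
Stepping 1 place around the cycle: 6 → 3.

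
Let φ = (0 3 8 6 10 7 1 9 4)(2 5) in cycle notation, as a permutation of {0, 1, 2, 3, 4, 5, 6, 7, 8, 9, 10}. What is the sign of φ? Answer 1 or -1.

The cycle lengths are 9, 2.
A cycle is odd iff its length is even; φ has 1 even-length cycle, so sgn(φ) = (−1)^1 and φ is odd.

-1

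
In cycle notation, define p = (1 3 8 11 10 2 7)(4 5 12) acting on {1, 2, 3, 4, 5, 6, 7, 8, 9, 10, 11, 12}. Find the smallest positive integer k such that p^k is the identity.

21

The disjoint cycles have lengths 7, 3, 1, 1.
The order is lcm(7, 3) = 21.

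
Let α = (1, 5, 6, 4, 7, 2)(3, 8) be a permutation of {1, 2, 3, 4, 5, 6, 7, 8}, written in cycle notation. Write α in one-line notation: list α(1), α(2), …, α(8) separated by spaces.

5 1 8 7 6 4 2 3

Image by image: 1↦5, 2↦1, 3↦8, 4↦7, 5↦6, 6↦4, 7↦2, 8↦3.
So the one-line form is 5 1 8 7 6 4 2 3.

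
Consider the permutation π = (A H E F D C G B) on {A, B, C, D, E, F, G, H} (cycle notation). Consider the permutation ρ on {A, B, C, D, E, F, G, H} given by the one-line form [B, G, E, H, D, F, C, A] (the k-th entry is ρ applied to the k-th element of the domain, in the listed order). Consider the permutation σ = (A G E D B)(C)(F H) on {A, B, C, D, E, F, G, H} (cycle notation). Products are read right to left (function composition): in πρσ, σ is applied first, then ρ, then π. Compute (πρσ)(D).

(πρσ)(D) = π(ρ(σ(D))). σ(D) = B, then ρ(B) = G, then π(G) = B, so the result is B.

B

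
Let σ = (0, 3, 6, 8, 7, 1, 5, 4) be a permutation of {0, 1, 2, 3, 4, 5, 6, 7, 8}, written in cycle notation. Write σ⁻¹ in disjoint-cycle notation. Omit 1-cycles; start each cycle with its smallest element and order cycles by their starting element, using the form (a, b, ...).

(0, 4, 5, 1, 7, 8, 6, 3)

If σ sends a → b within a cycle, σ⁻¹ sends b → a; equivalently, reverse each cycle.
After reversing and putting each cycle's least element first, σ⁻¹ = (0, 4, 5, 1, 7, 8, 6, 3).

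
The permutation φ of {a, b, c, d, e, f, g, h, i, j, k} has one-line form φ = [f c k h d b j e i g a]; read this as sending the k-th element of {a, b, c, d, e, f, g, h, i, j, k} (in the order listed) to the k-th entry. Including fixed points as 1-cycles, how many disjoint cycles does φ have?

4

The cycle decomposition is (a f b c k)(d h e)(g j)(i), which has 4 cycles (counting 1-cycles).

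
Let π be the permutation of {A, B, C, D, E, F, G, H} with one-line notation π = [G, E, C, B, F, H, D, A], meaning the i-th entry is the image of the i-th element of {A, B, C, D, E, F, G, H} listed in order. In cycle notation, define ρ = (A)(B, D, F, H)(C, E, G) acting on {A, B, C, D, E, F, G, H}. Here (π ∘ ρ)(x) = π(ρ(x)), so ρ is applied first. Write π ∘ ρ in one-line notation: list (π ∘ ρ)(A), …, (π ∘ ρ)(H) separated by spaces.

G B F H D A C E

(π ∘ ρ)(x) = π(ρ(x)). Computing each image: π(ρ(A)) = π(A) = G, π(ρ(B)) = π(D) = B, π(ρ(C)) = π(E) = F, π(ρ(D)) = π(F) = H, π(ρ(E)) = π(G) = D, π(ρ(F)) = π(H) = A, π(ρ(G)) = π(C) = C, π(ρ(H)) = π(B) = E.
Hence π ∘ ρ = [G B F H D A C E].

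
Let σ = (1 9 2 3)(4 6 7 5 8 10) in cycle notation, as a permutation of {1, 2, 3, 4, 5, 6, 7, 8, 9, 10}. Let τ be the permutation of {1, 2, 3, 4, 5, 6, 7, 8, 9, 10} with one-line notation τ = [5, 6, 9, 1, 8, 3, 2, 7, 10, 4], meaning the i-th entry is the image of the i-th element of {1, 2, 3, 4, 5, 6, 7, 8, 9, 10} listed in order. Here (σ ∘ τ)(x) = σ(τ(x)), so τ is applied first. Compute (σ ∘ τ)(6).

1

τ(6) = 3, then σ(3) = 1; composing gives (σ ∘ τ)(6) = 1.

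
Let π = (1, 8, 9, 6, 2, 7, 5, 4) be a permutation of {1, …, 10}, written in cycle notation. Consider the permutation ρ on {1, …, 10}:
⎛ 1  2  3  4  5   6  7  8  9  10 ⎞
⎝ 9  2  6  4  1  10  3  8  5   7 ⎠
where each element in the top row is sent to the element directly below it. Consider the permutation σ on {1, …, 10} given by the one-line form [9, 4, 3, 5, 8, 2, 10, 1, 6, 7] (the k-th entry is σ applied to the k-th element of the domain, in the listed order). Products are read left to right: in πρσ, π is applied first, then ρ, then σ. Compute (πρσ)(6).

4

(πρσ)(6) = σ(ρ(π(6))). π(6) = 2, then ρ(2) = 2, then σ(2) = 4, so the result is 4.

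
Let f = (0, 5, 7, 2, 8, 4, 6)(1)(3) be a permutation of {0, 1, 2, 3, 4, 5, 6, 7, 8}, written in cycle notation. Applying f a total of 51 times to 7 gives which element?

8

7 lies in the 7-cycle (0, 5, 7, 2, 8, 4, 6).
On a 7-cycle, f^7 is the identity, so f^51 = f^2 there (51 ≡ 2 mod 7).
Advancing 2 steps from 7: 7 → 2 → 8.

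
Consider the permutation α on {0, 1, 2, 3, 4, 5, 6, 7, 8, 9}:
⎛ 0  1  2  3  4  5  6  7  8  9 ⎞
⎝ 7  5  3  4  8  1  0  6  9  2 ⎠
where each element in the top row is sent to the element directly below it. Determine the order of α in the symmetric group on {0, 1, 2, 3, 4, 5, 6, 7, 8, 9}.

The disjoint-cycle form of α has cycle lengths 5, 3, 2.
The order of α is the least common multiple of its cycle lengths: lcm(5, 3, 2) = 30.

30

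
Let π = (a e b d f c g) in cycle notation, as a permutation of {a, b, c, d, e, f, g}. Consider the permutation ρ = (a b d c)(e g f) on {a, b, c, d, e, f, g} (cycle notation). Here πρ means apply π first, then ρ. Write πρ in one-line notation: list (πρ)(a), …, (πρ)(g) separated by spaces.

g c f e d a b

(πρ)(x) = ρ(π(x)). Computing each image: ρ(π(a)) = ρ(e) = g, ρ(π(b)) = ρ(d) = c, ρ(π(c)) = ρ(g) = f, ρ(π(d)) = ρ(f) = e, ρ(π(e)) = ρ(b) = d, ρ(π(f)) = ρ(c) = a, ρ(π(g)) = ρ(a) = b.
Hence πρ = [g c f e d a b].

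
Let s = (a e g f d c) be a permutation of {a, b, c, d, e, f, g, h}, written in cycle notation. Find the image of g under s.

f

In the cycle (a e g f d c), g is followed by f, so s(g) = f.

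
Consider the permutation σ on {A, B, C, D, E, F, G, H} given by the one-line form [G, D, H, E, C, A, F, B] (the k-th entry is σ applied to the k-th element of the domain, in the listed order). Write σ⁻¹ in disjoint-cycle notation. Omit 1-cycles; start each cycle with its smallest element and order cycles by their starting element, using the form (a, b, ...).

(A, F, G)(B, H, C, E, D)

The cycle decomposition of σ is (A, G, F)(B, D, E, C, H).
The inverse reverses every cycle; in canonical form, σ⁻¹ = (A, F, G)(B, H, C, E, D).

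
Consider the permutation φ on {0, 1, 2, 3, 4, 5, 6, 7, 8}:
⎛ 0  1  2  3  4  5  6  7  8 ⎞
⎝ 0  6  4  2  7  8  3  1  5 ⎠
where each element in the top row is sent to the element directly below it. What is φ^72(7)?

Tracing 7 → 1 → … returns to 7 after 6 steps, so 7 lies in a 6-cycle (1, 6, 3, 2, 4, 7).
Since the cycle has length 6, φ^72 acts on it the same as φ^0 (72 mod 6 = 0).
So φ^72(7) = 7.

7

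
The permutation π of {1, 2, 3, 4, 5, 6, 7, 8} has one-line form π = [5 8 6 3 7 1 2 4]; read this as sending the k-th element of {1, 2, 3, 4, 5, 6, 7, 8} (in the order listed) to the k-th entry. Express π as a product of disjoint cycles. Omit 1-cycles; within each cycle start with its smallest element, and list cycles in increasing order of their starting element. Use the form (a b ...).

(1 5 7 2 8 4 3 6)

Iterating π from 1 gives 1 → 5 → 7 → 2 → 8 → 4 → 3 → 6 → 1; that is the 8-cycle (1 5 7 2 8 4 3 6).
Repeating from the next unused element and collecting all non-trivial cycles gives (1 5 7 2 8 4 3 6).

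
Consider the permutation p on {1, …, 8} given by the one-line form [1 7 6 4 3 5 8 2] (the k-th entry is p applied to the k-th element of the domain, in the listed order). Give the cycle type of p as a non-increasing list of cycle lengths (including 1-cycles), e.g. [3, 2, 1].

[3, 3, 1, 1]

The disjoint cycles are (1)(2 7 8)(3 6 5)(4), with lengths 3, 3, 1, 1 in non-increasing order.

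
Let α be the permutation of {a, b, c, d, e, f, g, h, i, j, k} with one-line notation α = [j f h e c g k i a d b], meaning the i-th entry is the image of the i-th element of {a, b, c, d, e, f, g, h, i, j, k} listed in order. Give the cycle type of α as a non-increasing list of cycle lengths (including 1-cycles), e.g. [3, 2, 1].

[7, 4]

The disjoint cycles are (a j d e c h i)(b f g k), with lengths 7, 4 in non-increasing order.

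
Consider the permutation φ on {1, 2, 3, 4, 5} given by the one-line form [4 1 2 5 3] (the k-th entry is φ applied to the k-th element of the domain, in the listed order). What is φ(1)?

4

1 is element number 1 of the domain, and entry number 1 of the one-line form is 4, so φ(1) = 4.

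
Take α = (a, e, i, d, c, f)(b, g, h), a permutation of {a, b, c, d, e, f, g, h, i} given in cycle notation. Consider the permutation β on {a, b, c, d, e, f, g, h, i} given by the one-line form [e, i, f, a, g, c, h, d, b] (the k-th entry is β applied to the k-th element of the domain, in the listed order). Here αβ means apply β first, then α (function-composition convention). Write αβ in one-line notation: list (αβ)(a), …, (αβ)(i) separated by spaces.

i d a e h f b c g

For each element, apply β then α: a → e → i; b → i → d; c → f → a; d → a → e; e → g → h; f → c → f; g → h → b; h → d → c; i → b → g.
Collecting the images, αβ = [i d a e h f b c g].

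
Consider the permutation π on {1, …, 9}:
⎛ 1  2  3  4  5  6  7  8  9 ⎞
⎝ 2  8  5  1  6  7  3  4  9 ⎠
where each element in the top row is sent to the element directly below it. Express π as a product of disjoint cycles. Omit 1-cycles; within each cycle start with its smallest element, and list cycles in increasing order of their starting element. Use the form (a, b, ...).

Iterating π from 1 gives 1 → 2 → 8 → 4 → 1; that is the 4-cycle (1, 2, 8, 4).
Continuing from each remaining unvisited element yields (1, 2, 8, 4)(3, 5, 6, 7).

(1, 2, 8, 4)(3, 5, 6, 7)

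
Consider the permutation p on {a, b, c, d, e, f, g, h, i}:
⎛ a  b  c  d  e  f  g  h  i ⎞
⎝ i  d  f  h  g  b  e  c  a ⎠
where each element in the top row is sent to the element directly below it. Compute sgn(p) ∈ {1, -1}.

1

In disjoint-cycle form the cycle lengths are 5, 2, 2.
A cycle is odd iff its length is even; p has 2 even-length cycles, so sgn(p) = (−1)^2 and p is even.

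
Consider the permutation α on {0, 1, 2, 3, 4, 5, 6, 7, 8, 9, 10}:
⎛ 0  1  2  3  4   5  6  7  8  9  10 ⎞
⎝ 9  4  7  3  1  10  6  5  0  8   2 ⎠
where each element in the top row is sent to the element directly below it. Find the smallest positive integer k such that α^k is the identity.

The disjoint-cycle form of α has cycle lengths 4, 3, 2, 1, 1.
The order is lcm(4, 3, 2) = 12.

12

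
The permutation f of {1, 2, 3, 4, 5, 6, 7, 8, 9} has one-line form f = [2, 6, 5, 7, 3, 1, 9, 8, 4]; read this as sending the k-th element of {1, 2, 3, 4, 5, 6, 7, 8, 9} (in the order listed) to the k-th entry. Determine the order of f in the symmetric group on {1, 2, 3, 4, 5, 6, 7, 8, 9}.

Decomposing into disjoint cycles gives cycle lengths 3, 3, 2, 1.
The order is lcm(3, 3, 2) = 6.

6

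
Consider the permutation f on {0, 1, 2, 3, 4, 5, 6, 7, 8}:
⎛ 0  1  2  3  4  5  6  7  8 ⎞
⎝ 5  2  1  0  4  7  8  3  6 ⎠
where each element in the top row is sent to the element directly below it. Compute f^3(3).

Tracing 3 → 0 → … returns to 3 after 4 steps, so 3 lies in a 4-cycle (0, 5, 7, 3).
Stepping 3 places around the cycle: 3 → 0 → 5 → 7.

7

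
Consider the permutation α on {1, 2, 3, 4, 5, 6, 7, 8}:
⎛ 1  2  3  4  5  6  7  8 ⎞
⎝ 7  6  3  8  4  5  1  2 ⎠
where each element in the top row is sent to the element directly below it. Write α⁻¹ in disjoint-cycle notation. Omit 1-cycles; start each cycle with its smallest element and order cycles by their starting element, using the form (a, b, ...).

(1, 7)(2, 8, 4, 5, 6)

First write α in disjoint cycles: (1, 7)(2, 6, 5, 4, 8).
Reversing each cycle (and rotating so the smallest element leads) gives α⁻¹ = (1, 7)(2, 8, 4, 5, 6).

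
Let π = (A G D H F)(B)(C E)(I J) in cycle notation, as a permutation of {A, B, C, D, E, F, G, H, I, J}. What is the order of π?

The cycle type of π is (5, 2, 2, 1).
The order is lcm(5, 2, 2) = 10.

10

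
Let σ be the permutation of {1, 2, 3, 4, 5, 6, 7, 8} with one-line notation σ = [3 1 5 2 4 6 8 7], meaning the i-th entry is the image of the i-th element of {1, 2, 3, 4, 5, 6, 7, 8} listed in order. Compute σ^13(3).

2

Tracing 3 → 5 → … returns to 3 after 5 steps, so 3 lies in a 5-cycle (1, 3, 5, 4, 2).
Powers repeat with period 5 on this cycle, and 13 mod 5 = 3, so σ^13(3) = σ^3(3).
Stepping 3 places around the cycle: 3 → 5 → 4 → 2.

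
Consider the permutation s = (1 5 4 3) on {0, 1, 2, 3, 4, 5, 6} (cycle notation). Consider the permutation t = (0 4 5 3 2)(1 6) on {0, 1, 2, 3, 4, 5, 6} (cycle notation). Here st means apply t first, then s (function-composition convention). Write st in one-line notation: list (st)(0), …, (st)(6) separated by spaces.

(st)(x) = s(t(x)). Computing each image: s(t(0)) = s(4) = 3, s(t(1)) = s(6) = 6, s(t(2)) = s(0) = 0, s(t(3)) = s(2) = 2, s(t(4)) = s(5) = 4, s(t(5)) = s(3) = 1, s(t(6)) = s(1) = 5.
Hence st = [3 6 0 2 4 1 5].

3 6 0 2 4 1 5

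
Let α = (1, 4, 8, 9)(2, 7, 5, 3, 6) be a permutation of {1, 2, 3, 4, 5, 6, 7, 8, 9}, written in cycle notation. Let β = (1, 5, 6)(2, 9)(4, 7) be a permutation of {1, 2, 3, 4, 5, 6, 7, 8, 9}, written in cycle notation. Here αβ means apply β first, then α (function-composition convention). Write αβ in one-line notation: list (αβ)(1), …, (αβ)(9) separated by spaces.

For each element, apply β then α: 1 → 5 → 3; 2 → 9 → 1; 3 → 3 → 6; 4 → 7 → 5; 5 → 6 → 2; 6 → 1 → 4; 7 → 4 → 8; 8 → 8 → 9; 9 → 2 → 7.
Collecting the images, αβ = [3 1 6 5 2 4 8 9 7].

3 1 6 5 2 4 8 9 7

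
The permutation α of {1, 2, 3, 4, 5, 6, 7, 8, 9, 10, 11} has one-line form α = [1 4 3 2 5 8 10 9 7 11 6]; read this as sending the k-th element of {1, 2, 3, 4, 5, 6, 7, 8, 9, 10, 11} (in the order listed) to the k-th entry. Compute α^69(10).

Tracing 10 → 11 → … returns to 10 after 6 steps, so 10 lies in a 6-cycle (6 8 9 7 10 11).
On a 6-cycle, α^6 is the identity, so α^69 = α^3 there (69 ≡ 3 mod 6).
Stepping 3 places around the cycle: 10 → 11 → 6 → 8.

8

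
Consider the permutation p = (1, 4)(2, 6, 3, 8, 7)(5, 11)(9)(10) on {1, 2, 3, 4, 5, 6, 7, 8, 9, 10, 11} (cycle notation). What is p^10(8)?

8

8 lies in the 5-cycle (2, 6, 3, 8, 7).
Since the cycle has length 5, p^10 acts on it the same as p^0 (10 mod 5 = 0).
So p^10(8) = 8.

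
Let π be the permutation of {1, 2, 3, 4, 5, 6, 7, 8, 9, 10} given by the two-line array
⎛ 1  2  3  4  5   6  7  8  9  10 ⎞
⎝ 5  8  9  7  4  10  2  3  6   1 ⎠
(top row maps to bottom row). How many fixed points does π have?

0

No element satisfies π(x) = x, so there are 0 fixed points.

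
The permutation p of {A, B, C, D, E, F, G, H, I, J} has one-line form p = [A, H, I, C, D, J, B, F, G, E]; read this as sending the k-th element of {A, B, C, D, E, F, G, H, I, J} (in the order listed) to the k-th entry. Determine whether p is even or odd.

In disjoint-cycle form the cycle lengths are 9, 1.
A cycle of length ℓ contributes ℓ−1 transpositions, so p is a product of 8 transpositions — even.

even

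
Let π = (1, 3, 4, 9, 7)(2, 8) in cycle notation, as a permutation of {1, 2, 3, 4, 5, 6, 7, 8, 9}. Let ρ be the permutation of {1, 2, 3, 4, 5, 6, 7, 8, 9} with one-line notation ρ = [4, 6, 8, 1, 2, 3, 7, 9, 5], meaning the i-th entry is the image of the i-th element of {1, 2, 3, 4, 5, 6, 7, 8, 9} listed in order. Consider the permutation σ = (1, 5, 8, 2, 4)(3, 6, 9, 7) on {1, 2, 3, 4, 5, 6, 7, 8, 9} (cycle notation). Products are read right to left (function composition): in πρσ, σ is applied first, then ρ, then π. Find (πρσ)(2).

(πρσ)(2) = π(ρ(σ(2))). σ(2) = 4, then ρ(4) = 1, then π(1) = 3, so the result is 3.

3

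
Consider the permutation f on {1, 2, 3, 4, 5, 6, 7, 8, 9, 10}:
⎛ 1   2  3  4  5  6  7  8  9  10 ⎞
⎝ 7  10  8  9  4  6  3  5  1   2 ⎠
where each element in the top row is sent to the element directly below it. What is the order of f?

Writing f as disjoint cycles, the cycle lengths are 7, 2, 1.
Since disjoint cycles commute, ord(f) = lcm(7, 2) = 14.

14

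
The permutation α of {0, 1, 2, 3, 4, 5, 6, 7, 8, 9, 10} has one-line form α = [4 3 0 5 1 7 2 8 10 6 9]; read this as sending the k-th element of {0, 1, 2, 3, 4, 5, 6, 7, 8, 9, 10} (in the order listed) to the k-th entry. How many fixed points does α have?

No element satisfies α(x) = x, so there are 0 fixed points.

0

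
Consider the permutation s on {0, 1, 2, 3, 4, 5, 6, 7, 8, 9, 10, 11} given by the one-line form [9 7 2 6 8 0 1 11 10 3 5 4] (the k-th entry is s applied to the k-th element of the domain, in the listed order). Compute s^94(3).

Tracing 3 → 6 → … returns to 3 after 11 steps, so 3 lies in an 11-cycle (0, 9, 3, 6, 1, 7, 11, 4, 8, 10, 5).
On an 11-cycle, s^11 is the identity, so s^94 = s^6 there (94 ≡ 6 mod 11).
Advancing 6 steps from 3: 3 → 6 → 1 → 7 → 11 → 4 → 8.

8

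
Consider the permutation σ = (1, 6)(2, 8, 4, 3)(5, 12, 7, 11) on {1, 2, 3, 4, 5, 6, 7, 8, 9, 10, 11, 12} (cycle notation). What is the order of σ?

The disjoint cycles have lengths 4, 4, 2, 1, 1.
Since disjoint cycles commute, ord(σ) = lcm(4, 4, 2) = 4.

4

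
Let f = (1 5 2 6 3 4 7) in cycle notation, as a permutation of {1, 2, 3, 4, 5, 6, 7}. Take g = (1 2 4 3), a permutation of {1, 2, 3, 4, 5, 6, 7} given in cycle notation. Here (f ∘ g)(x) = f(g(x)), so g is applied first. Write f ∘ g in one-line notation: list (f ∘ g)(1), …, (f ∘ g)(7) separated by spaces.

Chase each element through g then f: 1 → 2 → 6; 2 → 4 → 7; 3 → 1 → 5; 4 → 3 → 4; 5 → 5 → 2; 6 → 6 → 3; 7 → 7 → 1.
So f ∘ g in one-line form is 6 7 5 4 2 3 1.

6 7 5 4 2 3 1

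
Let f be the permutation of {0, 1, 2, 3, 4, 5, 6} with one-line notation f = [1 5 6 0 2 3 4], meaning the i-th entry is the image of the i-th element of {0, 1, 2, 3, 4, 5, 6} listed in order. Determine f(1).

5

1 is element number 2 of the domain, and entry number 2 of the one-line form is 5, so f(1) = 5.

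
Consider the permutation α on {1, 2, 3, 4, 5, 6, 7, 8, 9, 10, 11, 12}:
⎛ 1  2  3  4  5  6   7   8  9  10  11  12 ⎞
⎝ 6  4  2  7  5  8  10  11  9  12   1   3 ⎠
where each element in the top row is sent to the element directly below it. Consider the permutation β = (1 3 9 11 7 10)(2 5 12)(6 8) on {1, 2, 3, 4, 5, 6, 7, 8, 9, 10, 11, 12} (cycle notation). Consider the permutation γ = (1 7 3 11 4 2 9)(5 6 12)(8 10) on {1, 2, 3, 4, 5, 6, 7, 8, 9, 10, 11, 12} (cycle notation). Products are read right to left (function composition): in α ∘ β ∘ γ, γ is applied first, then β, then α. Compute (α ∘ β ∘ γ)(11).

7

Chase 11: γ(11) = 4; β(4) = 4; α(4) = 7. Hence (α ∘ β ∘ γ)(11) = 7.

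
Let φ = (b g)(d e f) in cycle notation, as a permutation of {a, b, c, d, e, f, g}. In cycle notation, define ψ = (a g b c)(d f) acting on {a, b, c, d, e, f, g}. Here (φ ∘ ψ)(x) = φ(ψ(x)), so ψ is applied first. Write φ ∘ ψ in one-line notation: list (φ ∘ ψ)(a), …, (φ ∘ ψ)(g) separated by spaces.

b c a d f e g

For each element, apply ψ then φ: a → g → b; b → c → c; c → a → a; d → f → d; e → e → f; f → d → e; g → b → g.
So φ ∘ ψ in one-line form is b c a d f e g.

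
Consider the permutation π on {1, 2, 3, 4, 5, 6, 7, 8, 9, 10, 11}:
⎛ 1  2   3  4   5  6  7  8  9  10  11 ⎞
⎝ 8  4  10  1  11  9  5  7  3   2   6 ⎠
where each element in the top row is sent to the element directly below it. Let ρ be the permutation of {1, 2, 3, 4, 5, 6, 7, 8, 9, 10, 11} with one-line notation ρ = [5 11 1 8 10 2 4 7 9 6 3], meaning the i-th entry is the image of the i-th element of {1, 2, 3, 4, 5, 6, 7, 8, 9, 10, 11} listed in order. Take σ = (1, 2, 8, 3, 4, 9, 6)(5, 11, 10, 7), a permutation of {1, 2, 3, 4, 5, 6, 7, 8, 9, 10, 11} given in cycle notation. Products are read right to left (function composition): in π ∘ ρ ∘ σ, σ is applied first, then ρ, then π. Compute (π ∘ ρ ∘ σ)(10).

1

Apply the permutations in order: σ(10) = 7, then ρ(7) = 4, then π(4) = 1. So (π ∘ ρ ∘ σ)(10) = 1.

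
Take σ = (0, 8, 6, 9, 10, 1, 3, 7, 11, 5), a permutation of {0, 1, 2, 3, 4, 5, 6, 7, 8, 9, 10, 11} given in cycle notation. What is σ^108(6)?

6 lies in the 10-cycle (0, 8, 6, 9, 10, 1, 3, 7, 11, 5).
Since the cycle has length 10, σ^108 acts on it the same as σ^8 (108 mod 10 = 8).
Stepping 8 places around the cycle: 6 → 9 → 10 → 1 → 3 → 7 → 11 → 5 → 0.

0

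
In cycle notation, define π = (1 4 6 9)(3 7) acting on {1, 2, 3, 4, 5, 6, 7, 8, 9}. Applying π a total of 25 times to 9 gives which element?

9 lies in the 4-cycle (1 4 6 9).
On a 4-cycle, π^4 is the identity, so π^25 = π^1 there (25 ≡ 1 mod 4).
Advancing 1 step from 9: 9 → 1.

1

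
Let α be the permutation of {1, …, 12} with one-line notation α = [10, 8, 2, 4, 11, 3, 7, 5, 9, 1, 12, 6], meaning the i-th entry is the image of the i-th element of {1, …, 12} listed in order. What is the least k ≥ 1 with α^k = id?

14

Writing α as disjoint cycles, the cycle lengths are 7, 2, 1, 1, 1.
Since disjoint cycles commute, ord(α) = lcm(7, 2) = 14.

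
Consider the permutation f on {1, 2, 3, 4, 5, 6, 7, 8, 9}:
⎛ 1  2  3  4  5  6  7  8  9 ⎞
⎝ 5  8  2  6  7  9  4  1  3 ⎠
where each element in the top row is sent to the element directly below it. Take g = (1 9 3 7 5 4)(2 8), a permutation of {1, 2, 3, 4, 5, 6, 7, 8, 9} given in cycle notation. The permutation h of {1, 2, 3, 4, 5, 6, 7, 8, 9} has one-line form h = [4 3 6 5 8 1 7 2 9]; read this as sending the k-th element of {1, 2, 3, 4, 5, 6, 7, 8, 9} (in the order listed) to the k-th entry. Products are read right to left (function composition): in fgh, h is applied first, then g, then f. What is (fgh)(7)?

7

Apply the permutations in order: h(7) = 7, then g(7) = 5, then f(5) = 7. So (fgh)(7) = 7.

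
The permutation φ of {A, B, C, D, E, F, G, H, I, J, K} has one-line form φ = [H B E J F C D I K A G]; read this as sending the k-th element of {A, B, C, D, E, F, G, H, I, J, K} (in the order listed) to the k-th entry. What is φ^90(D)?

G

Tracing D → J → … returns to D after 7 steps, so D lies in a 7-cycle (A H I K G D J).
Since the cycle has length 7, φ^90 acts on it the same as φ^6 (90 mod 7 = 6).
Advancing 6 steps from D: D → J → A → H → I → K → G.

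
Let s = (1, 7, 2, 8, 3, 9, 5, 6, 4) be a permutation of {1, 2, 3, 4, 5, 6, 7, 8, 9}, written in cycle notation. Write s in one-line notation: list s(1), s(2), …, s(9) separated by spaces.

7 8 9 1 6 4 2 3 5

Image by image: 1→7, 2→8, 3→9, 4→1, 5→6, 6→4, 7→2, 8→3, 9→5.
So the one-line form is 7 8 9 1 6 4 2 3 5.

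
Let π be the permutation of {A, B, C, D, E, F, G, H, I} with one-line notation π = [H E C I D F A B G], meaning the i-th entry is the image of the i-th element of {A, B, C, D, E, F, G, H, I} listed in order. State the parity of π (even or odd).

even

In disjoint-cycle form the cycle lengths are 7, 1, 1.
A cycle is odd iff its length is even; π has 0 even-length cycles, so sgn(π) = (−1)^0 and π is even.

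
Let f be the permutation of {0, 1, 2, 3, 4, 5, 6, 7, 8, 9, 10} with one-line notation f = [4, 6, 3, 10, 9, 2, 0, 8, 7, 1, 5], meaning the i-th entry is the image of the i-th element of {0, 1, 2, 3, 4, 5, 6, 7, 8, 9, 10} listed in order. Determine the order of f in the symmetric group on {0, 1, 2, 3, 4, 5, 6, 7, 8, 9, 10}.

Writing f as disjoint cycles, the cycle lengths are 5, 4, 2.
The order of f is the least common multiple of its cycle lengths: lcm(5, 4, 2) = 20.

20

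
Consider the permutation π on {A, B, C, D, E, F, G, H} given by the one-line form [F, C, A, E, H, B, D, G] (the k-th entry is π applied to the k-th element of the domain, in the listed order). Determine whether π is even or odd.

In disjoint-cycle form the cycle lengths are 4, 4.
A cycle of length ℓ contributes ℓ−1 transpositions, so π is a product of 3 + 3 = 6 transpositions — even.

even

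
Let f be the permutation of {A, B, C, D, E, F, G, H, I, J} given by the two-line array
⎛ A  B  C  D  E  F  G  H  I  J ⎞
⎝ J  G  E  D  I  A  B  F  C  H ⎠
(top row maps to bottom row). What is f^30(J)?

Tracing J → H → … returns to J after 4 steps, so J lies in a 4-cycle (A J H F).
Since the cycle has length 4, f^30 acts on it the same as f^2 (30 mod 4 = 2).
Advancing 2 steps from J: J → H → F.

F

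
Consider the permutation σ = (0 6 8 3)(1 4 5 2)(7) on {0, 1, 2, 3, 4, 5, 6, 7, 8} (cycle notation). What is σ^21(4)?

5

4 lies in the 4-cycle (1 4 5 2).
On a 4-cycle, σ^4 is the identity, so σ^21 = σ^1 there (21 ≡ 1 mod 4).
Advancing 1 step from 4: 4 → 5.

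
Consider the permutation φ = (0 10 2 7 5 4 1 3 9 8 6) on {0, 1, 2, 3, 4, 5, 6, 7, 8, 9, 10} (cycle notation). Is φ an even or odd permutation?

even

The cycle lengths are 11.
A cycle is odd iff its length is even; φ has 0 even-length cycles, so sgn(φ) = (−1)^0 and φ is even.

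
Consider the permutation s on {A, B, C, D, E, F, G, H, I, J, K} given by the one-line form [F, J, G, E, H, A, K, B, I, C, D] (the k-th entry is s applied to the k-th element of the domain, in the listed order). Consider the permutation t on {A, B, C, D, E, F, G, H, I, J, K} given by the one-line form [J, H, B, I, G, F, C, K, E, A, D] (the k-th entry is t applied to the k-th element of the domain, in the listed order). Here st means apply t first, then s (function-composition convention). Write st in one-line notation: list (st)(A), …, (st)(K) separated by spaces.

For each element, apply t then s: A → J → C; B → H → B; C → B → J; D → I → I; E → G → K; F → F → A; G → C → G; H → K → D; I → E → H; J → A → F; K → D → E.
So st in one-line form is C B J I K A G D H F E.

C B J I K A G D H F E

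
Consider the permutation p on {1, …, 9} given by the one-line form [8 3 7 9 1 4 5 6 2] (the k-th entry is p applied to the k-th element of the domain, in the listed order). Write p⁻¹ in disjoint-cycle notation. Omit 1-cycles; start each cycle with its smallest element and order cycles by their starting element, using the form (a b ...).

(1 5 7 3 2 9 4 6 8)

First write p in disjoint cycles: (1 8 6 4 9 2 3 7 5).
Reversing each cycle (and rotating so the smallest element leads) gives p⁻¹ = (1 5 7 3 2 9 4 6 8).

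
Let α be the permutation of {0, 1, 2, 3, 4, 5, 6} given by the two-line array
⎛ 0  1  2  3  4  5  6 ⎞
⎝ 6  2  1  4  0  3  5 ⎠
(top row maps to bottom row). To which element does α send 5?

The entry below 5 in the array is 3, so α(5) = 3.

3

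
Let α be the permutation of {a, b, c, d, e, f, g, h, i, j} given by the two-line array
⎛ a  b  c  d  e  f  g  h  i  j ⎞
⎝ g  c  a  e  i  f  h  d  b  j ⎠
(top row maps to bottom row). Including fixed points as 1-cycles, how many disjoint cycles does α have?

3

The cycle decomposition is (a g h d e i b c)(f)(j), which has 3 cycles (counting 1-cycles).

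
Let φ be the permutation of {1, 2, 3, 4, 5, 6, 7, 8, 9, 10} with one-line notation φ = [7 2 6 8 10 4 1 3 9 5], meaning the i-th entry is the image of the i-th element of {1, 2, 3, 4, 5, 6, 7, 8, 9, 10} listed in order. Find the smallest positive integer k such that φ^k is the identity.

The disjoint-cycle form of φ has cycle lengths 4, 2, 2, 1, 1.
The order is lcm(4, 2, 2) = 4.

4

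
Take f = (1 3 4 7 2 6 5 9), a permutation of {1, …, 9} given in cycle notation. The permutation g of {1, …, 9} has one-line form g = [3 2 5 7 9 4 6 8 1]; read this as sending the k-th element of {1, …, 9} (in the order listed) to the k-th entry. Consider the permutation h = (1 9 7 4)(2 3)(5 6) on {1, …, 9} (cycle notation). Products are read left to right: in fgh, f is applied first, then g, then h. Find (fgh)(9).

2

Chase 9: f(9) = 1; g(1) = 3; h(3) = 2. Hence (fgh)(9) = 2.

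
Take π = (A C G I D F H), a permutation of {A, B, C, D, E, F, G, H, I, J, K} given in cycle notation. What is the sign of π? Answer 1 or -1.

1

The cycle lengths are 7, 1, 1, 1, 1.
A cycle is odd iff its length is even; π has 0 even-length cycles, so sgn(π) = (−1)^0 and π is even.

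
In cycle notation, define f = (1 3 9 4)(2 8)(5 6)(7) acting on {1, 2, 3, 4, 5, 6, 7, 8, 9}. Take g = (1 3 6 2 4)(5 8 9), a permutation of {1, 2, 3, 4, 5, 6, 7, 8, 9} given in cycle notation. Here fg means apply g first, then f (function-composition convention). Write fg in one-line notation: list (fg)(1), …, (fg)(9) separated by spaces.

Chase each element through g then f: 1 → 3 → 9; 2 → 4 → 1; 3 → 6 → 5; 4 → 1 → 3; 5 → 8 → 2; 6 → 2 → 8; 7 → 7 → 7; 8 → 9 → 4; 9 → 5 → 6.
So fg in one-line form is 9 1 5 3 2 8 7 4 6.

9 1 5 3 2 8 7 4 6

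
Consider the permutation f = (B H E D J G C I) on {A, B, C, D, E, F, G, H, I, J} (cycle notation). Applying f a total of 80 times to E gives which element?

E lies in the 8-cycle (B H E D J G C I).
On an 8-cycle, f^8 is the identity, so f^80 = f^0 there (80 ≡ 0 mod 8).
So f^80(E) = E.

E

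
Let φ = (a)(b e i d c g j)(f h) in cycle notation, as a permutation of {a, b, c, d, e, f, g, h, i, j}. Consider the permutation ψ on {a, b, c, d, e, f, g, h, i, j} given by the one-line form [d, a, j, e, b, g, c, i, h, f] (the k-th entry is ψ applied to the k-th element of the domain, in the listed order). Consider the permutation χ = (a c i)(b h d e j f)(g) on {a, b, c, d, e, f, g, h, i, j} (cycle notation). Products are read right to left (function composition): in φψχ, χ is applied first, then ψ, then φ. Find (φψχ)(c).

f

Chase c: χ(c) = i; ψ(i) = h; φ(h) = f. Hence (φψχ)(c) = f.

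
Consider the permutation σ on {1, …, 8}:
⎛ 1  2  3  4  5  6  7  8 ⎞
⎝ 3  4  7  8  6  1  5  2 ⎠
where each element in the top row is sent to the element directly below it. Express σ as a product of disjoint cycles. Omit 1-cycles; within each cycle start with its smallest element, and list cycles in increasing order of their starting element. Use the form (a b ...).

Start at 1 and follow images: 1 → 3 → 7 → 5 → 6 → 1, giving the cycle (1 3 7 5 6).
Repeating from the next unused element and collecting all non-trivial cycles gives (1 3 7 5 6)(2 4 8).

(1 3 7 5 6)(2 4 8)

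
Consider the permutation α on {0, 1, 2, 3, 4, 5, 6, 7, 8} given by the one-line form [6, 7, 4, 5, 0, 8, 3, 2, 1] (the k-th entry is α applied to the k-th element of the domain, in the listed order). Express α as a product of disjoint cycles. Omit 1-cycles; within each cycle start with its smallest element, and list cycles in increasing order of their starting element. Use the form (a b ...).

From 0: 0 → 6 → 3 → 5 → 8 → 1 → 7 → 2 → 4 → 0, closing the cycle (0 6 3 5 8 1 7 2 4).
Continuing from each remaining unvisited element yields (0 6 3 5 8 1 7 2 4).

(0 6 3 5 8 1 7 2 4)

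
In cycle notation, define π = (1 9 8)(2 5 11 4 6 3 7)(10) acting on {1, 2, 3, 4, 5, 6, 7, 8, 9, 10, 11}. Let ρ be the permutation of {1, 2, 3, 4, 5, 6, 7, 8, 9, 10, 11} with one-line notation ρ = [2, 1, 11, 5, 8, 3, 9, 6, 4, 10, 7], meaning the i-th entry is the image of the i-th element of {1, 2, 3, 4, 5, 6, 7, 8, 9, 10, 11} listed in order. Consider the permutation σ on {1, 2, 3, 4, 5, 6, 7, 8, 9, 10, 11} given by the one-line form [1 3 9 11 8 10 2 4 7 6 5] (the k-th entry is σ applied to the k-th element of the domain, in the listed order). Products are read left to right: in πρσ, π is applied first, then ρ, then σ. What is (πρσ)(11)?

Chase 11: π(11) = 4; ρ(4) = 5; σ(5) = 8. Hence (πρσ)(11) = 8.

8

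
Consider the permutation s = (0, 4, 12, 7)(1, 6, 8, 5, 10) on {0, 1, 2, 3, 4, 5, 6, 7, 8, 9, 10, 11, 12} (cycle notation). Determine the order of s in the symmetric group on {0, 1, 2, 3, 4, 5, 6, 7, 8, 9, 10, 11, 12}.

20

The cycle type of s is (5, 4, 1, 1, 1, 1).
Since disjoint cycles commute, ord(s) = lcm(5, 4) = 20.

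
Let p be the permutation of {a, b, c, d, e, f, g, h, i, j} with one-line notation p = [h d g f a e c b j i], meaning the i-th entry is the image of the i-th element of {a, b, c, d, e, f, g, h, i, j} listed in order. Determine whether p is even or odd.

odd

In disjoint-cycle form the cycle lengths are 6, 2, 2.
A cycle is odd iff its length is even; p has 3 even-length cycles, so sgn(p) = (−1)^3 and p is odd.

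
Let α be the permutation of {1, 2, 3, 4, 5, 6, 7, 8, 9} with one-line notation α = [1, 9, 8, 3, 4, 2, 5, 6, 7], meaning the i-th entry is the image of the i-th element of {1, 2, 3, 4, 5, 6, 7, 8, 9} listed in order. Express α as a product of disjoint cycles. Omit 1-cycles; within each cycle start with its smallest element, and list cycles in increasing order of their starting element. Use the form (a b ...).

From 2: 2 → 9 → 7 → 5 → 4 → 3 → 8 → 6 → 2, closing the cycle (2 9 7 5 4 3 8 6).
Continuing from each remaining unvisited element yields (2 9 7 5 4 3 8 6).

(2 9 7 5 4 3 8 6)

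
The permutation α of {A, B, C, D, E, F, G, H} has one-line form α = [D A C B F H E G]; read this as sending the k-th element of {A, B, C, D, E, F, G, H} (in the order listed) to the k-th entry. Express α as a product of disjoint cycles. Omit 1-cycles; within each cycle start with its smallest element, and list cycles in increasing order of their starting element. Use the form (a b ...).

Iterating α from A gives A → D → B → A; that is the 3-cycle (A D B).
Repeating from the next unused element and collecting all non-trivial cycles gives (A D B)(E F H G).

(A D B)(E F H G)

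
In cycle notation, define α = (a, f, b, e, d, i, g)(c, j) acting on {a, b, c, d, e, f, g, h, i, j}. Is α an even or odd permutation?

odd

The cycle lengths are 7, 2, 1.
A cycle of length ℓ contributes ℓ−1 transpositions, so α is a product of 6 + 1 = 7 transpositions — odd.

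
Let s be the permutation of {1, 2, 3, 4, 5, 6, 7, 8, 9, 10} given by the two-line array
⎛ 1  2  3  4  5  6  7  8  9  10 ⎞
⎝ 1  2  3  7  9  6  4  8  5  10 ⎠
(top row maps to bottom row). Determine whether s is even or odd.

even

In disjoint-cycle form the cycle lengths are 2, 2, 1, 1, 1, 1, 1, 1.
A cycle is odd iff its length is even; s has 2 even-length cycles, so sgn(s) = (−1)^2 and s is even.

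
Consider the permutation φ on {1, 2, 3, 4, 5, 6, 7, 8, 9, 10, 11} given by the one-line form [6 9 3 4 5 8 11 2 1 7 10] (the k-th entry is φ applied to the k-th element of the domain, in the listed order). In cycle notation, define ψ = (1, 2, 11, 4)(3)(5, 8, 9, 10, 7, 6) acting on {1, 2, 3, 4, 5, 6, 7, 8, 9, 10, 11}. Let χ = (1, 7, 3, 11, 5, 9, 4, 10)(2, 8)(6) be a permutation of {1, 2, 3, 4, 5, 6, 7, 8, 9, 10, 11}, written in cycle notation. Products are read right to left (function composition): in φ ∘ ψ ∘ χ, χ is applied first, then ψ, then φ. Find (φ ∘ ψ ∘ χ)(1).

(φ ∘ ψ ∘ χ)(1) = φ(ψ(χ(1))). χ(1) = 7, then ψ(7) = 6, then φ(6) = 8, so the result is 8.

8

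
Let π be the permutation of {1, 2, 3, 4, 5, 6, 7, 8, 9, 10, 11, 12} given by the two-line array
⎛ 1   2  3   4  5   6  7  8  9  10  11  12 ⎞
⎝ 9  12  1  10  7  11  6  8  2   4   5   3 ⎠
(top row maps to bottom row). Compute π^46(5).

6

Tracing 5 → 7 → … returns to 5 after 4 steps, so 5 lies in a 4-cycle (5, 7, 6, 11).
On a 4-cycle, π^4 is the identity, so π^46 = π^2 there (46 ≡ 2 mod 4).
Stepping 2 places around the cycle: 5 → 7 → 6.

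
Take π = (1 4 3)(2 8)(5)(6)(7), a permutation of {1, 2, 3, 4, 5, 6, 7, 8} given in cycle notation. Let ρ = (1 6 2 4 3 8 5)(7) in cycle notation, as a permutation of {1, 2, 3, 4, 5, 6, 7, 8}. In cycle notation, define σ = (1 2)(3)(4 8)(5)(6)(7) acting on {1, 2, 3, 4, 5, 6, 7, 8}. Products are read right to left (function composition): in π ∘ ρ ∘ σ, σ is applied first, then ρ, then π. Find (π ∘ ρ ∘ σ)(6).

(π ∘ ρ ∘ σ)(6) = π(ρ(σ(6))). σ(6) = 6, then ρ(6) = 2, then π(2) = 8, so the result is 8.

8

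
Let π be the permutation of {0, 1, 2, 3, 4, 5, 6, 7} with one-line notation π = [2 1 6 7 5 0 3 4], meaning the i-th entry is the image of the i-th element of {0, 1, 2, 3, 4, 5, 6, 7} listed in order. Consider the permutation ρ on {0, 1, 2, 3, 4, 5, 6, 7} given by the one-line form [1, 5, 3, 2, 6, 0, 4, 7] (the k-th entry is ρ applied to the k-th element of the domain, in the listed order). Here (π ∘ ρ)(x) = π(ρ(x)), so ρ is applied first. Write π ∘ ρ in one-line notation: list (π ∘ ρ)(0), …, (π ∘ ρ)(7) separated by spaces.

(π ∘ ρ)(x) = π(ρ(x)). Computing each image: π(ρ(0)) = π(1) = 1, π(ρ(1)) = π(5) = 0, π(ρ(2)) = π(3) = 7, π(ρ(3)) = π(2) = 6, π(ρ(4)) = π(6) = 3, π(ρ(5)) = π(0) = 2, π(ρ(6)) = π(4) = 5, π(ρ(7)) = π(7) = 4.
Hence π ∘ ρ = [1 0 7 6 3 2 5 4].

1 0 7 6 3 2 5 4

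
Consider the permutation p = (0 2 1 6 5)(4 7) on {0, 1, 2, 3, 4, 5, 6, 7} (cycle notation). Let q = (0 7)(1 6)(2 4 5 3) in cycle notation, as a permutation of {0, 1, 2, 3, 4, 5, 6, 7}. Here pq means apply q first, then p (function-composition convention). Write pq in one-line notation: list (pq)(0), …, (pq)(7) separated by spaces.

(pq)(x) = p(q(x)). Computing each image: p(q(0)) = p(7) = 4, p(q(1)) = p(6) = 5, p(q(2)) = p(4) = 7, p(q(3)) = p(2) = 1, p(q(4)) = p(5) = 0, p(q(5)) = p(3) = 3, p(q(6)) = p(1) = 6, p(q(7)) = p(0) = 2.
Hence pq = [4 5 7 1 0 3 6 2].

4 5 7 1 0 3 6 2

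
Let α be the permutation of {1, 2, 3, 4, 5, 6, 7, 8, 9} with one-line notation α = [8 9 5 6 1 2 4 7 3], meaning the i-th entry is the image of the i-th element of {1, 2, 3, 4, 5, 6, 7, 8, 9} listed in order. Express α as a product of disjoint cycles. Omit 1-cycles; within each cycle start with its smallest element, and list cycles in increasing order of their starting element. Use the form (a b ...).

Start at 1 and follow images: 1 → 8 → 7 → 4 → 6 → 2 → 9 → 3 → 5 → 1, giving the cycle (1 8 7 4 6 2 9 3 5).
Continuing from each remaining unvisited element yields (1 8 7 4 6 2 9 3 5).

(1 8 7 4 6 2 9 3 5)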